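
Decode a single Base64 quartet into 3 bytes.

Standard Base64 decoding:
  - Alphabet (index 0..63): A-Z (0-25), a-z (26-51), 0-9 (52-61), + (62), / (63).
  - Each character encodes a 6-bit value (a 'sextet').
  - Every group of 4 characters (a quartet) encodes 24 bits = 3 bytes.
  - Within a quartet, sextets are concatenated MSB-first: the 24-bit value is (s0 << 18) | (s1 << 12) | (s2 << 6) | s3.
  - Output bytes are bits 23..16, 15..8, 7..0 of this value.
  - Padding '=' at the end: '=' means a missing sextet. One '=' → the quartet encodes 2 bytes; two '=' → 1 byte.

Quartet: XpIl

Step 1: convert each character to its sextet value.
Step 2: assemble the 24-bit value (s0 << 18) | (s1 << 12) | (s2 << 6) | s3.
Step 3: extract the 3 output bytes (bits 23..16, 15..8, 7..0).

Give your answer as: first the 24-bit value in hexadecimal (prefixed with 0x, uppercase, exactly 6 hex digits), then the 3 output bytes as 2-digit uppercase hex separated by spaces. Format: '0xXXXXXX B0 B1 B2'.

Answer: 0x5E9225 5E 92 25

Derivation:
Sextets: X=23, p=41, I=8, l=37
24-bit: (23<<18) | (41<<12) | (8<<6) | 37
      = 0x5C0000 | 0x029000 | 0x000200 | 0x000025
      = 0x5E9225
Bytes: (v>>16)&0xFF=5E, (v>>8)&0xFF=92, v&0xFF=25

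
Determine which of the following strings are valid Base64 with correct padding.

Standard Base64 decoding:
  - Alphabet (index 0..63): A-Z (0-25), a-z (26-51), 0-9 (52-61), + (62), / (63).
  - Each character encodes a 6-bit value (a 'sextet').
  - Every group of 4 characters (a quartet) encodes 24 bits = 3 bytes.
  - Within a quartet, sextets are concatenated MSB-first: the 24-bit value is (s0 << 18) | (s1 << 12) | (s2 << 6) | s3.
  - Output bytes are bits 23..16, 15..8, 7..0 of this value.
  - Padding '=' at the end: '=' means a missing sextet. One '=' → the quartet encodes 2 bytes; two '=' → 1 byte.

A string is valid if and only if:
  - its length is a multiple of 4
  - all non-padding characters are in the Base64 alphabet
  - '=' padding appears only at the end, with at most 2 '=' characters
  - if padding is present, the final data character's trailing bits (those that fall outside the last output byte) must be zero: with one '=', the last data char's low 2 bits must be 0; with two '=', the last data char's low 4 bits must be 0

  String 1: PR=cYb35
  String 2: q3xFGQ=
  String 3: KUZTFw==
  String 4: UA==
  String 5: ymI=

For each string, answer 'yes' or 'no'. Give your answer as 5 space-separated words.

String 1: 'PR=cYb35' → invalid (bad char(s): ['=']; '=' in middle)
String 2: 'q3xFGQ=' → invalid (len=7 not mult of 4)
String 3: 'KUZTFw==' → valid
String 4: 'UA==' → valid
String 5: 'ymI=' → valid

Answer: no no yes yes yes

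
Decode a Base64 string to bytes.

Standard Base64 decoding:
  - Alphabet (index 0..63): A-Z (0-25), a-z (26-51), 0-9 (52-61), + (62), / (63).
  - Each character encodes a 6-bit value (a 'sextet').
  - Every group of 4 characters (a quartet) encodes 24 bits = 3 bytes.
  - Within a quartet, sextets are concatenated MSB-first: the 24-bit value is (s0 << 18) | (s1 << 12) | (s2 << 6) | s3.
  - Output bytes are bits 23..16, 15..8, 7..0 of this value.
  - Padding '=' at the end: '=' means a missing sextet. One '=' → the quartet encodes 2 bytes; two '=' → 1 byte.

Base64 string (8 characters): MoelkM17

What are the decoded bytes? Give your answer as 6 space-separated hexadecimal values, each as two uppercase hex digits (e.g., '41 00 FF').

After char 0 ('M'=12): chars_in_quartet=1 acc=0xC bytes_emitted=0
After char 1 ('o'=40): chars_in_quartet=2 acc=0x328 bytes_emitted=0
After char 2 ('e'=30): chars_in_quartet=3 acc=0xCA1E bytes_emitted=0
After char 3 ('l'=37): chars_in_quartet=4 acc=0x3287A5 -> emit 32 87 A5, reset; bytes_emitted=3
After char 4 ('k'=36): chars_in_quartet=1 acc=0x24 bytes_emitted=3
After char 5 ('M'=12): chars_in_quartet=2 acc=0x90C bytes_emitted=3
After char 6 ('1'=53): chars_in_quartet=3 acc=0x24335 bytes_emitted=3
After char 7 ('7'=59): chars_in_quartet=4 acc=0x90CD7B -> emit 90 CD 7B, reset; bytes_emitted=6

Answer: 32 87 A5 90 CD 7B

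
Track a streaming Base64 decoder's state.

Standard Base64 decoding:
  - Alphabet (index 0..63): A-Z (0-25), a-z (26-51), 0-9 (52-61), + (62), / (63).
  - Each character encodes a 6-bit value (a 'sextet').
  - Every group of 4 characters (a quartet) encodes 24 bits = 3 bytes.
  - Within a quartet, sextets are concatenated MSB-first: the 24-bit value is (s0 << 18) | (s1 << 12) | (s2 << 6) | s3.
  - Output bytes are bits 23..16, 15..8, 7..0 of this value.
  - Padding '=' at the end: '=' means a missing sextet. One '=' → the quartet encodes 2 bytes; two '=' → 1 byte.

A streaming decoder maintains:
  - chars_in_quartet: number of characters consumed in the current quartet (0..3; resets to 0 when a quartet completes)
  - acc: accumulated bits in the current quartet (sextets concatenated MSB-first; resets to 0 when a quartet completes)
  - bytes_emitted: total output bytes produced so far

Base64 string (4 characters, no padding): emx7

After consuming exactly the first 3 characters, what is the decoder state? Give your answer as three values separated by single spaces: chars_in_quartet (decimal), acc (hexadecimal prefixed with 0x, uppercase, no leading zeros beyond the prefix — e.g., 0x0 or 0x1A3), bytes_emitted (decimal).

Answer: 3 0x1E9B1 0

Derivation:
After char 0 ('e'=30): chars_in_quartet=1 acc=0x1E bytes_emitted=0
After char 1 ('m'=38): chars_in_quartet=2 acc=0x7A6 bytes_emitted=0
After char 2 ('x'=49): chars_in_quartet=3 acc=0x1E9B1 bytes_emitted=0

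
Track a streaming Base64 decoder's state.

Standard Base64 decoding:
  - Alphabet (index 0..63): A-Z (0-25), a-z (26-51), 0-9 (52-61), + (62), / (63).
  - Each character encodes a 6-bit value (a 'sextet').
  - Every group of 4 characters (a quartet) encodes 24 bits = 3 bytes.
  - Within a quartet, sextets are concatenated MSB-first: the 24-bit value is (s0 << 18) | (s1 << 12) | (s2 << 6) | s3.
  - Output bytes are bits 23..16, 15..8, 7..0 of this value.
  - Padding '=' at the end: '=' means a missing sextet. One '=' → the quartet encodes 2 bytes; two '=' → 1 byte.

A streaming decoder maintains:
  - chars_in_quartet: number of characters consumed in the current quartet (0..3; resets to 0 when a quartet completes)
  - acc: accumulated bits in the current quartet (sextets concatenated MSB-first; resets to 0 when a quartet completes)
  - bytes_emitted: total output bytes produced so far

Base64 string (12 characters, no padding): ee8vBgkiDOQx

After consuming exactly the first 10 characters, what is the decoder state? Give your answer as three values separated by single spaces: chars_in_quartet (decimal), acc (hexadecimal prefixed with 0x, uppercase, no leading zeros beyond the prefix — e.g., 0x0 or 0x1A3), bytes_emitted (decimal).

Answer: 2 0xCE 6

Derivation:
After char 0 ('e'=30): chars_in_quartet=1 acc=0x1E bytes_emitted=0
After char 1 ('e'=30): chars_in_quartet=2 acc=0x79E bytes_emitted=0
After char 2 ('8'=60): chars_in_quartet=3 acc=0x1E7BC bytes_emitted=0
After char 3 ('v'=47): chars_in_quartet=4 acc=0x79EF2F -> emit 79 EF 2F, reset; bytes_emitted=3
After char 4 ('B'=1): chars_in_quartet=1 acc=0x1 bytes_emitted=3
After char 5 ('g'=32): chars_in_quartet=2 acc=0x60 bytes_emitted=3
After char 6 ('k'=36): chars_in_quartet=3 acc=0x1824 bytes_emitted=3
After char 7 ('i'=34): chars_in_quartet=4 acc=0x60922 -> emit 06 09 22, reset; bytes_emitted=6
After char 8 ('D'=3): chars_in_quartet=1 acc=0x3 bytes_emitted=6
After char 9 ('O'=14): chars_in_quartet=2 acc=0xCE bytes_emitted=6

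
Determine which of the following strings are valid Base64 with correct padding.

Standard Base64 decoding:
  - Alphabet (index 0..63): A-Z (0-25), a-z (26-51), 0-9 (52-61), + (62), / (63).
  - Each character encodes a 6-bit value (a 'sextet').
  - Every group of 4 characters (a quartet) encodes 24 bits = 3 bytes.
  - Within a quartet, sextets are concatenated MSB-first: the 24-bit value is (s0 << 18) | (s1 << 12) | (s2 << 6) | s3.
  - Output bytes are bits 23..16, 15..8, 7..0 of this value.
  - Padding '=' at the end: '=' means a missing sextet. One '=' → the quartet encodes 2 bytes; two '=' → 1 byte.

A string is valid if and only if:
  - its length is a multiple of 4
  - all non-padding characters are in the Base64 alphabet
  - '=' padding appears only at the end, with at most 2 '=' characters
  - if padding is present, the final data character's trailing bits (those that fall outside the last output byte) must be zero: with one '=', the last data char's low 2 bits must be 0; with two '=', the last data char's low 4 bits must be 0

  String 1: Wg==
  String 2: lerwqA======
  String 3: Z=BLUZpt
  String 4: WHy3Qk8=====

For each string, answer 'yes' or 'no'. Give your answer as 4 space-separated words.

String 1: 'Wg==' → valid
String 2: 'lerwqA======' → invalid (6 pad chars (max 2))
String 3: 'Z=BLUZpt' → invalid (bad char(s): ['=']; '=' in middle)
String 4: 'WHy3Qk8=====' → invalid (5 pad chars (max 2))

Answer: yes no no no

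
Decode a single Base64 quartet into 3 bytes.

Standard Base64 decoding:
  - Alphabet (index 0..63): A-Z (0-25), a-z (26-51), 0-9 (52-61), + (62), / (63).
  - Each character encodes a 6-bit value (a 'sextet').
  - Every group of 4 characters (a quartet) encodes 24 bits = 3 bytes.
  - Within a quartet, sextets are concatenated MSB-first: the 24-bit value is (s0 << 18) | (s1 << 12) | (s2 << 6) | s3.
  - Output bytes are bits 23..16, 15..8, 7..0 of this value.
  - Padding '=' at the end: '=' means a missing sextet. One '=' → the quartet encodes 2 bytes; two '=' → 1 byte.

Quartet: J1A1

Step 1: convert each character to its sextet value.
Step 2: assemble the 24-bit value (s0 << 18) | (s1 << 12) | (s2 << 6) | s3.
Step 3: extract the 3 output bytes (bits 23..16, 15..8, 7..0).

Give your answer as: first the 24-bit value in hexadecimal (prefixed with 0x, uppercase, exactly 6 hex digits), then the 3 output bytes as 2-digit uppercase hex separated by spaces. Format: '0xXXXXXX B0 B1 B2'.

Answer: 0x275035 27 50 35

Derivation:
Sextets: J=9, 1=53, A=0, 1=53
24-bit: (9<<18) | (53<<12) | (0<<6) | 53
      = 0x240000 | 0x035000 | 0x000000 | 0x000035
      = 0x275035
Bytes: (v>>16)&0xFF=27, (v>>8)&0xFF=50, v&0xFF=35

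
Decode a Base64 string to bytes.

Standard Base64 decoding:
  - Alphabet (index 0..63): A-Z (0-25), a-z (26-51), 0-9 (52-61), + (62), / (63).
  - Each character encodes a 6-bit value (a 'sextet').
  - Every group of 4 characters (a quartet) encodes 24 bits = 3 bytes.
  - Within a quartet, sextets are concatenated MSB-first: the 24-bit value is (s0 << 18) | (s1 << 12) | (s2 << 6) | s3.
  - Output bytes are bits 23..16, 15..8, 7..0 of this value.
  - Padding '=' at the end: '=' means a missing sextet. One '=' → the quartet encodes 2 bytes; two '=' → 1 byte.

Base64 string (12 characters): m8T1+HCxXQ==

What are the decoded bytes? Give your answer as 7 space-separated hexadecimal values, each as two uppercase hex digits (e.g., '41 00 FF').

Answer: 9B C4 F5 F8 70 B1 5D

Derivation:
After char 0 ('m'=38): chars_in_quartet=1 acc=0x26 bytes_emitted=0
After char 1 ('8'=60): chars_in_quartet=2 acc=0x9BC bytes_emitted=0
After char 2 ('T'=19): chars_in_quartet=3 acc=0x26F13 bytes_emitted=0
After char 3 ('1'=53): chars_in_quartet=4 acc=0x9BC4F5 -> emit 9B C4 F5, reset; bytes_emitted=3
After char 4 ('+'=62): chars_in_quartet=1 acc=0x3E bytes_emitted=3
After char 5 ('H'=7): chars_in_quartet=2 acc=0xF87 bytes_emitted=3
After char 6 ('C'=2): chars_in_quartet=3 acc=0x3E1C2 bytes_emitted=3
After char 7 ('x'=49): chars_in_quartet=4 acc=0xF870B1 -> emit F8 70 B1, reset; bytes_emitted=6
After char 8 ('X'=23): chars_in_quartet=1 acc=0x17 bytes_emitted=6
After char 9 ('Q'=16): chars_in_quartet=2 acc=0x5D0 bytes_emitted=6
Padding '==': partial quartet acc=0x5D0 -> emit 5D; bytes_emitted=7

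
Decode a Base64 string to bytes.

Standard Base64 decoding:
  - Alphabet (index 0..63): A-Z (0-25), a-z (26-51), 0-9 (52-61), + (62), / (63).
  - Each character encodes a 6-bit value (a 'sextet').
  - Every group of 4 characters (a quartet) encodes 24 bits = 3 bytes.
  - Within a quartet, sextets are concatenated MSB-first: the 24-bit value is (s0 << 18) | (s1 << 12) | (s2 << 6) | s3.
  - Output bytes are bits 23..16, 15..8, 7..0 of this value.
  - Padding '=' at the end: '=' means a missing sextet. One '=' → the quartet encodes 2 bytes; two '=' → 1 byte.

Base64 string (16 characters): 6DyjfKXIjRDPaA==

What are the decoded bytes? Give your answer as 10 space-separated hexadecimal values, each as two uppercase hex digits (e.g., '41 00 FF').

Answer: E8 3C A3 7C A5 C8 8D 10 CF 68

Derivation:
After char 0 ('6'=58): chars_in_quartet=1 acc=0x3A bytes_emitted=0
After char 1 ('D'=3): chars_in_quartet=2 acc=0xE83 bytes_emitted=0
After char 2 ('y'=50): chars_in_quartet=3 acc=0x3A0F2 bytes_emitted=0
After char 3 ('j'=35): chars_in_quartet=4 acc=0xE83CA3 -> emit E8 3C A3, reset; bytes_emitted=3
After char 4 ('f'=31): chars_in_quartet=1 acc=0x1F bytes_emitted=3
After char 5 ('K'=10): chars_in_quartet=2 acc=0x7CA bytes_emitted=3
After char 6 ('X'=23): chars_in_quartet=3 acc=0x1F297 bytes_emitted=3
After char 7 ('I'=8): chars_in_quartet=4 acc=0x7CA5C8 -> emit 7C A5 C8, reset; bytes_emitted=6
After char 8 ('j'=35): chars_in_quartet=1 acc=0x23 bytes_emitted=6
After char 9 ('R'=17): chars_in_quartet=2 acc=0x8D1 bytes_emitted=6
After char 10 ('D'=3): chars_in_quartet=3 acc=0x23443 bytes_emitted=6
After char 11 ('P'=15): chars_in_quartet=4 acc=0x8D10CF -> emit 8D 10 CF, reset; bytes_emitted=9
After char 12 ('a'=26): chars_in_quartet=1 acc=0x1A bytes_emitted=9
After char 13 ('A'=0): chars_in_quartet=2 acc=0x680 bytes_emitted=9
Padding '==': partial quartet acc=0x680 -> emit 68; bytes_emitted=10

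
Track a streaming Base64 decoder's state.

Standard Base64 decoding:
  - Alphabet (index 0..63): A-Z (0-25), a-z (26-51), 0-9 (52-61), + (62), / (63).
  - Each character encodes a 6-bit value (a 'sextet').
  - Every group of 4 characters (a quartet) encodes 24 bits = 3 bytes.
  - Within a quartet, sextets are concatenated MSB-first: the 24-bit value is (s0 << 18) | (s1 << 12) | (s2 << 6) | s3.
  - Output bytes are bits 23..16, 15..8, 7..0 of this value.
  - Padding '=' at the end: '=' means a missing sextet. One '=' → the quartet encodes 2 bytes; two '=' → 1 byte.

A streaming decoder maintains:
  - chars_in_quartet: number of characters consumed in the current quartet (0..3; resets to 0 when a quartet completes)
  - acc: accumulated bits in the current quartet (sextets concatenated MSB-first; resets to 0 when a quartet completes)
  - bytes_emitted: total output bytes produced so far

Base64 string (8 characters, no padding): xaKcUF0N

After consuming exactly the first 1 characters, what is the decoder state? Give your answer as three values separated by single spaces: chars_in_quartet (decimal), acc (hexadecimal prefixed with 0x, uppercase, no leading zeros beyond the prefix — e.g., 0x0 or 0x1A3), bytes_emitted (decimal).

Answer: 1 0x31 0

Derivation:
After char 0 ('x'=49): chars_in_quartet=1 acc=0x31 bytes_emitted=0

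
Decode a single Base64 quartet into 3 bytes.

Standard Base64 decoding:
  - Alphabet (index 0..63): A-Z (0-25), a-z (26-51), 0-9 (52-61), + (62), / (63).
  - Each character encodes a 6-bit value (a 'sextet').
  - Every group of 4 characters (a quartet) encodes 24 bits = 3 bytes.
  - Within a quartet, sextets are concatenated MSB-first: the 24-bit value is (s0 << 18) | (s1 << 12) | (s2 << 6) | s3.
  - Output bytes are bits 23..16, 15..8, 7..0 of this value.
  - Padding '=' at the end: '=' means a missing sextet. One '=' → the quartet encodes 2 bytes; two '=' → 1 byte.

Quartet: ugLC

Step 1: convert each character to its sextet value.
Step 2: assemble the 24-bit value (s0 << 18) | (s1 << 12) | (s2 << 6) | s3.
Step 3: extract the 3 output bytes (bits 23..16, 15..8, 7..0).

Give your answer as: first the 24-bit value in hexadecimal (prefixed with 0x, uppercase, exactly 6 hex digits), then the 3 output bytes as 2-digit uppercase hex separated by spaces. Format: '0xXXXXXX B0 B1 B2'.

Sextets: u=46, g=32, L=11, C=2
24-bit: (46<<18) | (32<<12) | (11<<6) | 2
      = 0xB80000 | 0x020000 | 0x0002C0 | 0x000002
      = 0xBA02C2
Bytes: (v>>16)&0xFF=BA, (v>>8)&0xFF=02, v&0xFF=C2

Answer: 0xBA02C2 BA 02 C2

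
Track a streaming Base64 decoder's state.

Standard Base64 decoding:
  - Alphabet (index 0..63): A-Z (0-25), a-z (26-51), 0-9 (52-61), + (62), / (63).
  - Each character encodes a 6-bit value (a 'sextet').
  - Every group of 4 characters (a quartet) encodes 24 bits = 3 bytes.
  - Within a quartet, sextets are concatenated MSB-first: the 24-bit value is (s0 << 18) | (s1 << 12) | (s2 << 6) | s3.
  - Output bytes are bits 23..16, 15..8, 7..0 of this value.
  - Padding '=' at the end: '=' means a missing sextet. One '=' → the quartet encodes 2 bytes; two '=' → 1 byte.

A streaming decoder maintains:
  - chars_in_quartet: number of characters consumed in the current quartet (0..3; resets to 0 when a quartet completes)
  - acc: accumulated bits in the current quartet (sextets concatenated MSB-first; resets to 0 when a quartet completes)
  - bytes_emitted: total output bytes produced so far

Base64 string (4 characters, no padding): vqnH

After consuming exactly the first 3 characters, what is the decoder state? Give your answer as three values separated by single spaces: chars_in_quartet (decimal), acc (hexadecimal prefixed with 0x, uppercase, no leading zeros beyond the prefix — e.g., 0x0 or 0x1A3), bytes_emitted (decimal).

Answer: 3 0x2FAA7 0

Derivation:
After char 0 ('v'=47): chars_in_quartet=1 acc=0x2F bytes_emitted=0
After char 1 ('q'=42): chars_in_quartet=2 acc=0xBEA bytes_emitted=0
After char 2 ('n'=39): chars_in_quartet=3 acc=0x2FAA7 bytes_emitted=0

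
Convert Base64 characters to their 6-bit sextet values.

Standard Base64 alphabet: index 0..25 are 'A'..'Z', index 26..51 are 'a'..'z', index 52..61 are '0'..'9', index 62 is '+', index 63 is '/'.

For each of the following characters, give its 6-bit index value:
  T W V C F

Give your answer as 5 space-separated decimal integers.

'T': A..Z range, ord('T') − ord('A') = 19
'W': A..Z range, ord('W') − ord('A') = 22
'V': A..Z range, ord('V') − ord('A') = 21
'C': A..Z range, ord('C') − ord('A') = 2
'F': A..Z range, ord('F') − ord('A') = 5

Answer: 19 22 21 2 5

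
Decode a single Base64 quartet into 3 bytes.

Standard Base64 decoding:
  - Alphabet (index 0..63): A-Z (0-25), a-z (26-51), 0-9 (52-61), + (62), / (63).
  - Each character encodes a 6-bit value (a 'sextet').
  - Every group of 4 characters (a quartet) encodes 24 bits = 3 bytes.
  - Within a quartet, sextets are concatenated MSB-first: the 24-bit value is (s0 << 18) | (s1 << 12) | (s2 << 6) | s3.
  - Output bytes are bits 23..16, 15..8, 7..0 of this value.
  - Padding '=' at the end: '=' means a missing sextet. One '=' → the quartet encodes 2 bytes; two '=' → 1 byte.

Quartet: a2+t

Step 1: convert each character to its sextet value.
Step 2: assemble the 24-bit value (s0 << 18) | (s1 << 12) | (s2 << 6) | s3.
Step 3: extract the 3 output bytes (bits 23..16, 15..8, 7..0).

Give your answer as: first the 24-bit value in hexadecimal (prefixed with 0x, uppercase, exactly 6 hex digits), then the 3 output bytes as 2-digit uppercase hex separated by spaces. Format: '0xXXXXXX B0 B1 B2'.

Sextets: a=26, 2=54, +=62, t=45
24-bit: (26<<18) | (54<<12) | (62<<6) | 45
      = 0x680000 | 0x036000 | 0x000F80 | 0x00002D
      = 0x6B6FAD
Bytes: (v>>16)&0xFF=6B, (v>>8)&0xFF=6F, v&0xFF=AD

Answer: 0x6B6FAD 6B 6F AD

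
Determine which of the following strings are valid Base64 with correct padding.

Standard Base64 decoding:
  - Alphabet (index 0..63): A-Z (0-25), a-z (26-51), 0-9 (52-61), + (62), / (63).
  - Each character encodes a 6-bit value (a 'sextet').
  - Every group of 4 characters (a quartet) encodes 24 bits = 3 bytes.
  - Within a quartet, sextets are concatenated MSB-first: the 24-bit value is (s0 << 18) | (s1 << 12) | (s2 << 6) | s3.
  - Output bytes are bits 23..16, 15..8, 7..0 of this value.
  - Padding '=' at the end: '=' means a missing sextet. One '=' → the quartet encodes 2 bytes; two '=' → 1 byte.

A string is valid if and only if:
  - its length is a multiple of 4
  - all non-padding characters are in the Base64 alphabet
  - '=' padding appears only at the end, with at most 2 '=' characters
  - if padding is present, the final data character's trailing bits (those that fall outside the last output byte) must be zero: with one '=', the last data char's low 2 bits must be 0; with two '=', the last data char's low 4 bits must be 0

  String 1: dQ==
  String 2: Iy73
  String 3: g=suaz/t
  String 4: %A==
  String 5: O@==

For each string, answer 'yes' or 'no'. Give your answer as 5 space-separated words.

Answer: yes yes no no no

Derivation:
String 1: 'dQ==' → valid
String 2: 'Iy73' → valid
String 3: 'g=suaz/t' → invalid (bad char(s): ['=']; '=' in middle)
String 4: '%A==' → invalid (bad char(s): ['%'])
String 5: 'O@==' → invalid (bad char(s): ['@'])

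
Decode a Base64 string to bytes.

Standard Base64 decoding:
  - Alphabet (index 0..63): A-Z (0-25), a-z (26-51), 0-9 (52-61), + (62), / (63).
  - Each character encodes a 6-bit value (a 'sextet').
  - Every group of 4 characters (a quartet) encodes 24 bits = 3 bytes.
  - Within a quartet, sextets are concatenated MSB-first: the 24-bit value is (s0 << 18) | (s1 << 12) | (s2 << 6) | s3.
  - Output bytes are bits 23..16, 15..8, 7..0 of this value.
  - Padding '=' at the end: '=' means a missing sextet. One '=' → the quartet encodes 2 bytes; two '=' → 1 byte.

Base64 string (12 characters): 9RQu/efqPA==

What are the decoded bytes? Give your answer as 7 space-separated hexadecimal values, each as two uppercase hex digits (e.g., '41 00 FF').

Answer: F5 14 2E FD E7 EA 3C

Derivation:
After char 0 ('9'=61): chars_in_quartet=1 acc=0x3D bytes_emitted=0
After char 1 ('R'=17): chars_in_quartet=2 acc=0xF51 bytes_emitted=0
After char 2 ('Q'=16): chars_in_quartet=3 acc=0x3D450 bytes_emitted=0
After char 3 ('u'=46): chars_in_quartet=4 acc=0xF5142E -> emit F5 14 2E, reset; bytes_emitted=3
After char 4 ('/'=63): chars_in_quartet=1 acc=0x3F bytes_emitted=3
After char 5 ('e'=30): chars_in_quartet=2 acc=0xFDE bytes_emitted=3
After char 6 ('f'=31): chars_in_quartet=3 acc=0x3F79F bytes_emitted=3
After char 7 ('q'=42): chars_in_quartet=4 acc=0xFDE7EA -> emit FD E7 EA, reset; bytes_emitted=6
After char 8 ('P'=15): chars_in_quartet=1 acc=0xF bytes_emitted=6
After char 9 ('A'=0): chars_in_quartet=2 acc=0x3C0 bytes_emitted=6
Padding '==': partial quartet acc=0x3C0 -> emit 3C; bytes_emitted=7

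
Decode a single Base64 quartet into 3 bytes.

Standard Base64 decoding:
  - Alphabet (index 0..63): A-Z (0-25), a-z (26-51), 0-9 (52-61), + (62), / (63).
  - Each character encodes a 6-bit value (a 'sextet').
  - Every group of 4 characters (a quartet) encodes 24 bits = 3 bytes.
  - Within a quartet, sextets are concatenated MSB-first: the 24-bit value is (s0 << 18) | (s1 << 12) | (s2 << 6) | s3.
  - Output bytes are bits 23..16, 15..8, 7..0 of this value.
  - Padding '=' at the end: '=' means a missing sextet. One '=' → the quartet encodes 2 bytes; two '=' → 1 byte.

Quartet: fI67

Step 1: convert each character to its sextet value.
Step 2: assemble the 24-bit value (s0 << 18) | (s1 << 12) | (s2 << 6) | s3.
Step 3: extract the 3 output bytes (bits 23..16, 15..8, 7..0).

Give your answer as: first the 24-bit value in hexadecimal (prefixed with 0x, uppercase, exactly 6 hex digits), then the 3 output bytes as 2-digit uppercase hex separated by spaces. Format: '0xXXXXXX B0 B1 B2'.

Answer: 0x7C8EBB 7C 8E BB

Derivation:
Sextets: f=31, I=8, 6=58, 7=59
24-bit: (31<<18) | (8<<12) | (58<<6) | 59
      = 0x7C0000 | 0x008000 | 0x000E80 | 0x00003B
      = 0x7C8EBB
Bytes: (v>>16)&0xFF=7C, (v>>8)&0xFF=8E, v&0xFF=BB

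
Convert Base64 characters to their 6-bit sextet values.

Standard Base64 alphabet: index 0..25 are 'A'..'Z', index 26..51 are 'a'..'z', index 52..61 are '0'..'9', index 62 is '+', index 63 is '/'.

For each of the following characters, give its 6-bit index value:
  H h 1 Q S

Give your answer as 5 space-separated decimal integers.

'H': A..Z range, ord('H') − ord('A') = 7
'h': a..z range, 26 + ord('h') − ord('a') = 33
'1': 0..9 range, 52 + ord('1') − ord('0') = 53
'Q': A..Z range, ord('Q') − ord('A') = 16
'S': A..Z range, ord('S') − ord('A') = 18

Answer: 7 33 53 16 18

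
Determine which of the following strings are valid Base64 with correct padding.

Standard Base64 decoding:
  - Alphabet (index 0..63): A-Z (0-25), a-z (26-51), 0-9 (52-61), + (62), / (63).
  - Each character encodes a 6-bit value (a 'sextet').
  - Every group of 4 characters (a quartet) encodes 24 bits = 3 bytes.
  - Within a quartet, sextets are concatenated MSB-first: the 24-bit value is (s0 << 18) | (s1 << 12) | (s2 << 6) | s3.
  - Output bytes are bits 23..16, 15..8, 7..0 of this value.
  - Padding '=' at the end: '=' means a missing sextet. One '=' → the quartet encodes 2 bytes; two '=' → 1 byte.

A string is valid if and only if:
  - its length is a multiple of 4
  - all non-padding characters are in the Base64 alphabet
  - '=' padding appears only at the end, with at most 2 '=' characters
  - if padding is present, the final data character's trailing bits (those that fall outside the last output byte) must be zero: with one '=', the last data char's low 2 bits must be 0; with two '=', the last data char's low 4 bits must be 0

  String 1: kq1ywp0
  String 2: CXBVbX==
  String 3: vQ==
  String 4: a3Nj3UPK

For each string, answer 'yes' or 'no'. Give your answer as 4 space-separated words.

String 1: 'kq1ywp0' → invalid (len=7 not mult of 4)
String 2: 'CXBVbX==' → invalid (bad trailing bits)
String 3: 'vQ==' → valid
String 4: 'a3Nj3UPK' → valid

Answer: no no yes yes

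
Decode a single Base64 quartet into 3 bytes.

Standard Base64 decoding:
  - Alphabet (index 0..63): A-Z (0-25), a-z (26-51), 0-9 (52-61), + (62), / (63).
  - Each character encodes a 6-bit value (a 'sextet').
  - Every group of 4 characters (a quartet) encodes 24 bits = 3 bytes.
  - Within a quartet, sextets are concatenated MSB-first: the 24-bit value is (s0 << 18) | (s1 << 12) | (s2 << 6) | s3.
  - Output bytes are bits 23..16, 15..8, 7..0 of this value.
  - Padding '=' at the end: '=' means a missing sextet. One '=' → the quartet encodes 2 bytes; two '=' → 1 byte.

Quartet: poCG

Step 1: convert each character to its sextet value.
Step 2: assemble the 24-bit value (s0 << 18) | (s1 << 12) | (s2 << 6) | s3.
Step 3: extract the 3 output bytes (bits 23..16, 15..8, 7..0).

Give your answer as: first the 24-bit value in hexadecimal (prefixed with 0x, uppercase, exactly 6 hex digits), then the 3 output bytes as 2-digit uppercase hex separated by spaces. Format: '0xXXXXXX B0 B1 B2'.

Sextets: p=41, o=40, C=2, G=6
24-bit: (41<<18) | (40<<12) | (2<<6) | 6
      = 0xA40000 | 0x028000 | 0x000080 | 0x000006
      = 0xA68086
Bytes: (v>>16)&0xFF=A6, (v>>8)&0xFF=80, v&0xFF=86

Answer: 0xA68086 A6 80 86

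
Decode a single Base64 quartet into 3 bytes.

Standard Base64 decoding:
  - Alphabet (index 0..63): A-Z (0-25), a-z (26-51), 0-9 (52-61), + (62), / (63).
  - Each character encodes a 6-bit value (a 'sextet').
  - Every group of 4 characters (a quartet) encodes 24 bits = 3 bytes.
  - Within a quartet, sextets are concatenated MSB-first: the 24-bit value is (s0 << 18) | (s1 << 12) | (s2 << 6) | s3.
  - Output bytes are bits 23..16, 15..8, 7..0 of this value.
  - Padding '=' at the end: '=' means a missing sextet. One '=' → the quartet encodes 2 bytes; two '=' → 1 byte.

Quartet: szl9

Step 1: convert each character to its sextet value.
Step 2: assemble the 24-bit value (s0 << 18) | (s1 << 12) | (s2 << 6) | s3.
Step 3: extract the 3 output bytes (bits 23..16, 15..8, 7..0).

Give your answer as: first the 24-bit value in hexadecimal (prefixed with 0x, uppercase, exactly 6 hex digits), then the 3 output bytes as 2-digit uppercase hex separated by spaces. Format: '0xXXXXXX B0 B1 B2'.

Sextets: s=44, z=51, l=37, 9=61
24-bit: (44<<18) | (51<<12) | (37<<6) | 61
      = 0xB00000 | 0x033000 | 0x000940 | 0x00003D
      = 0xB3397D
Bytes: (v>>16)&0xFF=B3, (v>>8)&0xFF=39, v&0xFF=7D

Answer: 0xB3397D B3 39 7D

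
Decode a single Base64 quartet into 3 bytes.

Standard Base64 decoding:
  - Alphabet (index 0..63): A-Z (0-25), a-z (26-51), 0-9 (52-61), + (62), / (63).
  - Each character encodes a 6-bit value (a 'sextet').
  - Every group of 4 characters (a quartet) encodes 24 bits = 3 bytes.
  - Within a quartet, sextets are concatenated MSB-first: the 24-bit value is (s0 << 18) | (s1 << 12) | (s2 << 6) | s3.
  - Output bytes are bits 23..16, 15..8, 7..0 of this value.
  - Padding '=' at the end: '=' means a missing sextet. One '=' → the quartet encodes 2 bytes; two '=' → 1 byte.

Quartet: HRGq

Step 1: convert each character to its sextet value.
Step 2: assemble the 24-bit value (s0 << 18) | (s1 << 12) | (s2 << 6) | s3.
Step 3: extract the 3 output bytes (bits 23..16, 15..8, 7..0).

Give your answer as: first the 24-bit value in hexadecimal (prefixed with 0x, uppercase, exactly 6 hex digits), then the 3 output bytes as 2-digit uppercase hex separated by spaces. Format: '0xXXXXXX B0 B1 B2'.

Answer: 0x1D11AA 1D 11 AA

Derivation:
Sextets: H=7, R=17, G=6, q=42
24-bit: (7<<18) | (17<<12) | (6<<6) | 42
      = 0x1C0000 | 0x011000 | 0x000180 | 0x00002A
      = 0x1D11AA
Bytes: (v>>16)&0xFF=1D, (v>>8)&0xFF=11, v&0xFF=AA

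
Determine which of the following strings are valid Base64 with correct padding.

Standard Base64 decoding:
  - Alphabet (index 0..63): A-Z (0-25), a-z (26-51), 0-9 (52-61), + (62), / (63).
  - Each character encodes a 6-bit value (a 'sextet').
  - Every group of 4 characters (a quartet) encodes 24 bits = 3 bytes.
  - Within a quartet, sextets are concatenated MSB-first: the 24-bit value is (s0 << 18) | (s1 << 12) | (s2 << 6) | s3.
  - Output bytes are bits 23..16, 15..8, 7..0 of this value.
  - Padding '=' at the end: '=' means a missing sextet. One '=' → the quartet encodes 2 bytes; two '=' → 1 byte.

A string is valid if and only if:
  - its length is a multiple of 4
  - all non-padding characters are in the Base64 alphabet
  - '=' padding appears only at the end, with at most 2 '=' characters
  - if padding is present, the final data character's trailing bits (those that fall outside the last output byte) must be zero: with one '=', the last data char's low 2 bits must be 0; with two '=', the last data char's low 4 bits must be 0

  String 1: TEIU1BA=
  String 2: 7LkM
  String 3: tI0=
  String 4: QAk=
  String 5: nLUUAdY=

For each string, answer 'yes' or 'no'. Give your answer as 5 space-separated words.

String 1: 'TEIU1BA=' → valid
String 2: '7LkM' → valid
String 3: 'tI0=' → valid
String 4: 'QAk=' → valid
String 5: 'nLUUAdY=' → valid

Answer: yes yes yes yes yes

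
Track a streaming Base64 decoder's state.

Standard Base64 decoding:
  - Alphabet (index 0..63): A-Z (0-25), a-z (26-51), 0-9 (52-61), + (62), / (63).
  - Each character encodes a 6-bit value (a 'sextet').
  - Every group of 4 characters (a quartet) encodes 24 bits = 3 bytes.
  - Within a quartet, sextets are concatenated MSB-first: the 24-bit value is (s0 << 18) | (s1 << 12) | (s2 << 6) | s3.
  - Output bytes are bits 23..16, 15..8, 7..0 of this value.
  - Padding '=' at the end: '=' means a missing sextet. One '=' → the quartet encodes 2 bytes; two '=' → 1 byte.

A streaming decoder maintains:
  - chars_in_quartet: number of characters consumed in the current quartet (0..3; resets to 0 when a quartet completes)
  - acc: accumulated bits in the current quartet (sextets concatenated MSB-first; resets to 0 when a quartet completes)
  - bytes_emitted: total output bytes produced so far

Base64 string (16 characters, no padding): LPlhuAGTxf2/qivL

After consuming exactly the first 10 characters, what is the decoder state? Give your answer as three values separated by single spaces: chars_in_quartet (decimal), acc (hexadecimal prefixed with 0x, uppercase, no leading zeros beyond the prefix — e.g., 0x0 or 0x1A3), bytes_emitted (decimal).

Answer: 2 0xC5F 6

Derivation:
After char 0 ('L'=11): chars_in_quartet=1 acc=0xB bytes_emitted=0
After char 1 ('P'=15): chars_in_quartet=2 acc=0x2CF bytes_emitted=0
After char 2 ('l'=37): chars_in_quartet=3 acc=0xB3E5 bytes_emitted=0
After char 3 ('h'=33): chars_in_quartet=4 acc=0x2CF961 -> emit 2C F9 61, reset; bytes_emitted=3
After char 4 ('u'=46): chars_in_quartet=1 acc=0x2E bytes_emitted=3
After char 5 ('A'=0): chars_in_quartet=2 acc=0xB80 bytes_emitted=3
After char 6 ('G'=6): chars_in_quartet=3 acc=0x2E006 bytes_emitted=3
After char 7 ('T'=19): chars_in_quartet=4 acc=0xB80193 -> emit B8 01 93, reset; bytes_emitted=6
After char 8 ('x'=49): chars_in_quartet=1 acc=0x31 bytes_emitted=6
After char 9 ('f'=31): chars_in_quartet=2 acc=0xC5F bytes_emitted=6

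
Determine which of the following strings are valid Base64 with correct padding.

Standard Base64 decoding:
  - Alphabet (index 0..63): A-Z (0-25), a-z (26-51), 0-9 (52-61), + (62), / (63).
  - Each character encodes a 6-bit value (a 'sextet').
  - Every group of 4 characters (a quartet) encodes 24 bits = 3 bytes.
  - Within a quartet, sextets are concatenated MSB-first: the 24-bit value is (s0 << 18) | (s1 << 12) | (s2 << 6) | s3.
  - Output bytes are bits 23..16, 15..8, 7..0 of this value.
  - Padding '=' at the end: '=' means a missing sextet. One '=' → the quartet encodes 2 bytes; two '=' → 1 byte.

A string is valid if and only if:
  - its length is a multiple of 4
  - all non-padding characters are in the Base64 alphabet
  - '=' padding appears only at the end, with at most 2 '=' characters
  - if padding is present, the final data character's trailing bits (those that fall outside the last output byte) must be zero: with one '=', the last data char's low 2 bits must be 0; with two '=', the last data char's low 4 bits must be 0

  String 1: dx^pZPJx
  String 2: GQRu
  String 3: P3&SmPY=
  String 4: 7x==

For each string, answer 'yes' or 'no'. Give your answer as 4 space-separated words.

String 1: 'dx^pZPJx' → invalid (bad char(s): ['^'])
String 2: 'GQRu' → valid
String 3: 'P3&SmPY=' → invalid (bad char(s): ['&'])
String 4: '7x==' → invalid (bad trailing bits)

Answer: no yes no no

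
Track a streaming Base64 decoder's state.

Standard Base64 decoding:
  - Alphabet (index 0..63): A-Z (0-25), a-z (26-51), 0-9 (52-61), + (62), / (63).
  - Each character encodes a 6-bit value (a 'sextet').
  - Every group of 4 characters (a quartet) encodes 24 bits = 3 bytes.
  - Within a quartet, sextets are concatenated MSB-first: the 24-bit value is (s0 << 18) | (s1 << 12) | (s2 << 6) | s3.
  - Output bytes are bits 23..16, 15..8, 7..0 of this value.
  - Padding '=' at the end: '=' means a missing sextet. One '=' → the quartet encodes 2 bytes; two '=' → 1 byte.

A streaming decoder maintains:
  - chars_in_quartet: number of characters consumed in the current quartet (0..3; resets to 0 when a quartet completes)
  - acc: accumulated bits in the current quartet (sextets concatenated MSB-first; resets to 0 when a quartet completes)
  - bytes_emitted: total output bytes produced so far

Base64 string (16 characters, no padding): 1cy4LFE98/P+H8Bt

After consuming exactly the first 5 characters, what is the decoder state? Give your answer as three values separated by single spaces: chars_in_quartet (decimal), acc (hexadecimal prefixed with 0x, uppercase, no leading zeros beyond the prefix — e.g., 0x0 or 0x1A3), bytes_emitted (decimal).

Answer: 1 0xB 3

Derivation:
After char 0 ('1'=53): chars_in_quartet=1 acc=0x35 bytes_emitted=0
After char 1 ('c'=28): chars_in_quartet=2 acc=0xD5C bytes_emitted=0
After char 2 ('y'=50): chars_in_quartet=3 acc=0x35732 bytes_emitted=0
After char 3 ('4'=56): chars_in_quartet=4 acc=0xD5CCB8 -> emit D5 CC B8, reset; bytes_emitted=3
After char 4 ('L'=11): chars_in_quartet=1 acc=0xB bytes_emitted=3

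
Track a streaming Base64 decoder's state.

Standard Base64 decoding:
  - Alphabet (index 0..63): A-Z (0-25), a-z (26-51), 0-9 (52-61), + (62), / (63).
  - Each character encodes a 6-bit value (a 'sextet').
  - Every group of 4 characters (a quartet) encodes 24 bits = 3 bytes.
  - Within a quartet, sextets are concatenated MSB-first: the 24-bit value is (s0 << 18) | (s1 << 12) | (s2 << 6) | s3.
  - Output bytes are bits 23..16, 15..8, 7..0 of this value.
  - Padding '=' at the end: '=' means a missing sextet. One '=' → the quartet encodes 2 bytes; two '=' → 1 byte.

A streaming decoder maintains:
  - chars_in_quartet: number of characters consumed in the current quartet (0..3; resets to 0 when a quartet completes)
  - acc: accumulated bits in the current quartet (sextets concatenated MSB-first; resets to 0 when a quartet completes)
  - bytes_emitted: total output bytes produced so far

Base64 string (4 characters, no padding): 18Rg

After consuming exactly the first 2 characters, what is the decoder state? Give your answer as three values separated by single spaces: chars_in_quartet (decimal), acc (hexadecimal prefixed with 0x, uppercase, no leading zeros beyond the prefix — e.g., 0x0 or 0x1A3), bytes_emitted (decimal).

Answer: 2 0xD7C 0

Derivation:
After char 0 ('1'=53): chars_in_quartet=1 acc=0x35 bytes_emitted=0
After char 1 ('8'=60): chars_in_quartet=2 acc=0xD7C bytes_emitted=0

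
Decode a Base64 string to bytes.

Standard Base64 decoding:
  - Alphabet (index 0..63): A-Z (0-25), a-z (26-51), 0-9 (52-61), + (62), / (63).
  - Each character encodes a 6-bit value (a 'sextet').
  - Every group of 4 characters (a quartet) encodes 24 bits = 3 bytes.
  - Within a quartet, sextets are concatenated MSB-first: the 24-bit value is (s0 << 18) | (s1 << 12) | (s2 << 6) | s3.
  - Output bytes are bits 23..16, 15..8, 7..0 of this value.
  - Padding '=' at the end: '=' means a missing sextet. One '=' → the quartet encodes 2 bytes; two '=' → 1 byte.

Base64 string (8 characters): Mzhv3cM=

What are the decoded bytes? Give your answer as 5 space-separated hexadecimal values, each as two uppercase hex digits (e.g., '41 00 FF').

After char 0 ('M'=12): chars_in_quartet=1 acc=0xC bytes_emitted=0
After char 1 ('z'=51): chars_in_quartet=2 acc=0x333 bytes_emitted=0
After char 2 ('h'=33): chars_in_quartet=3 acc=0xCCE1 bytes_emitted=0
After char 3 ('v'=47): chars_in_quartet=4 acc=0x33386F -> emit 33 38 6F, reset; bytes_emitted=3
After char 4 ('3'=55): chars_in_quartet=1 acc=0x37 bytes_emitted=3
After char 5 ('c'=28): chars_in_quartet=2 acc=0xDDC bytes_emitted=3
After char 6 ('M'=12): chars_in_quartet=3 acc=0x3770C bytes_emitted=3
Padding '=': partial quartet acc=0x3770C -> emit DD C3; bytes_emitted=5

Answer: 33 38 6F DD C3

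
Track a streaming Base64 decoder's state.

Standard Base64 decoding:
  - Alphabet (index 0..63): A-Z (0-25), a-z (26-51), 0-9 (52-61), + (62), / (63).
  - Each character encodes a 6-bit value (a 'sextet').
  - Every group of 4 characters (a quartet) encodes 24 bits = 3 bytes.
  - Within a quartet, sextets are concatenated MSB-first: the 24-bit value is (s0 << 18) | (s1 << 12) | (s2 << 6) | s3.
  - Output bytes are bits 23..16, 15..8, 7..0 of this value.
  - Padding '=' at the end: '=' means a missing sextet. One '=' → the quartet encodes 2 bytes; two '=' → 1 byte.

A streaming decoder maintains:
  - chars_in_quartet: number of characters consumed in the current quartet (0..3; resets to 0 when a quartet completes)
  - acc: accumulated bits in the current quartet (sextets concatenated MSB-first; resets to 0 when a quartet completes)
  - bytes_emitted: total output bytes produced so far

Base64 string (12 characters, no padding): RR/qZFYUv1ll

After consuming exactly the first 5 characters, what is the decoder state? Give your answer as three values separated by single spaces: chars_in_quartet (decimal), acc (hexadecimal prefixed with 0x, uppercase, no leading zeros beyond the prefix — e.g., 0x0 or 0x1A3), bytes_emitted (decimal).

Answer: 1 0x19 3

Derivation:
After char 0 ('R'=17): chars_in_quartet=1 acc=0x11 bytes_emitted=0
After char 1 ('R'=17): chars_in_quartet=2 acc=0x451 bytes_emitted=0
After char 2 ('/'=63): chars_in_quartet=3 acc=0x1147F bytes_emitted=0
After char 3 ('q'=42): chars_in_quartet=4 acc=0x451FEA -> emit 45 1F EA, reset; bytes_emitted=3
After char 4 ('Z'=25): chars_in_quartet=1 acc=0x19 bytes_emitted=3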